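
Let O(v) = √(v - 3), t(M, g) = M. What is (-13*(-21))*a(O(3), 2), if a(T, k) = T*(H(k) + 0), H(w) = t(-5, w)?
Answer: 0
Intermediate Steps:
H(w) = -5
O(v) = √(-3 + v)
a(T, k) = -5*T (a(T, k) = T*(-5 + 0) = T*(-5) = -5*T)
(-13*(-21))*a(O(3), 2) = (-13*(-21))*(-5*√(-3 + 3)) = 273*(-5*√0) = 273*(-5*0) = 273*0 = 0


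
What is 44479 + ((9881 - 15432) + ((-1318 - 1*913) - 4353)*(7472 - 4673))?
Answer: -18389688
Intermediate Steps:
44479 + ((9881 - 15432) + ((-1318 - 1*913) - 4353)*(7472 - 4673)) = 44479 + (-5551 + ((-1318 - 913) - 4353)*2799) = 44479 + (-5551 + (-2231 - 4353)*2799) = 44479 + (-5551 - 6584*2799) = 44479 + (-5551 - 18428616) = 44479 - 18434167 = -18389688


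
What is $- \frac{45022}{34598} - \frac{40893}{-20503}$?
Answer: $\frac{245864974}{354681397} \approx 0.6932$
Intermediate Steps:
$- \frac{45022}{34598} - \frac{40893}{-20503} = \left(-45022\right) \frac{1}{34598} - - \frac{40893}{20503} = - \frac{22511}{17299} + \frac{40893}{20503} = \frac{245864974}{354681397}$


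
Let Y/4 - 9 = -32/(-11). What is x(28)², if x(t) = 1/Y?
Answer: 121/274576 ≈ 0.00044068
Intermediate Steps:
Y = 524/11 (Y = 36 + 4*(-32/(-11)) = 36 + 4*(-32*(-1/11)) = 36 + 4*(32/11) = 36 + 128/11 = 524/11 ≈ 47.636)
x(t) = 11/524 (x(t) = 1/(524/11) = 11/524)
x(28)² = (11/524)² = 121/274576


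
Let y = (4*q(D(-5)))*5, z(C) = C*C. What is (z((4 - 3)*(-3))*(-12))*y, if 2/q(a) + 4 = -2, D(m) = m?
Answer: 720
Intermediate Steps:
q(a) = -⅓ (q(a) = 2/(-4 - 2) = 2/(-6) = 2*(-⅙) = -⅓)
z(C) = C²
y = -20/3 (y = (4*(-⅓))*5 = -4/3*5 = -20/3 ≈ -6.6667)
(z((4 - 3)*(-3))*(-12))*y = (((4 - 3)*(-3))²*(-12))*(-20/3) = ((1*(-3))²*(-12))*(-20/3) = ((-3)²*(-12))*(-20/3) = (9*(-12))*(-20/3) = -108*(-20/3) = 720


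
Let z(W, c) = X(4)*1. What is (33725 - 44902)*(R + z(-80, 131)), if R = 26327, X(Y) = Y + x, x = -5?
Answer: -294245702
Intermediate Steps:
X(Y) = -5 + Y (X(Y) = Y - 5 = -5 + Y)
z(W, c) = -1 (z(W, c) = (-5 + 4)*1 = -1*1 = -1)
(33725 - 44902)*(R + z(-80, 131)) = (33725 - 44902)*(26327 - 1) = -11177*26326 = -294245702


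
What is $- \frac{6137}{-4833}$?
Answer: $\frac{6137}{4833} \approx 1.2698$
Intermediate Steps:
$- \frac{6137}{-4833} = - \frac{6137 \left(-1\right)}{4833} = \left(-1\right) \left(- \frac{6137}{4833}\right) = \frac{6137}{4833}$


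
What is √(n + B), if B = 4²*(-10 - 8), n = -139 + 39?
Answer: 2*I*√97 ≈ 19.698*I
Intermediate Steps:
n = -100
B = -288 (B = 16*(-18) = -288)
√(n + B) = √(-100 - 288) = √(-388) = 2*I*√97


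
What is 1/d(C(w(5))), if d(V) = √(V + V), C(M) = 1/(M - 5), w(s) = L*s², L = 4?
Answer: √190/2 ≈ 6.8920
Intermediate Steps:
w(s) = 4*s²
C(M) = 1/(-5 + M)
d(V) = √2*√V (d(V) = √(2*V) = √2*√V)
1/d(C(w(5))) = 1/(√2*√(1/(-5 + 4*5²))) = 1/(√2*√(1/(-5 + 4*25))) = 1/(√2*√(1/(-5 + 100))) = 1/(√2*√(1/95)) = 1/(√2*(√95/95)) = 1/(√190/95) = √190/2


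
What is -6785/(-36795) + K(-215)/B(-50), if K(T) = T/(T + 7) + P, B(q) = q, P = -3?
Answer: 17122631/76533600 ≈ 0.22373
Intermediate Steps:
K(T) = -3 + T/(7 + T) (K(T) = T/(T + 7) - 3 = T/(7 + T) - 3 = -3 + T/(7 + T))
-6785/(-36795) + K(-215)/B(-50) = -6785/(-36795) + ((-21 - 2*(-215))/(7 - 215))/(-50) = -6785*(-1/36795) + ((-21 + 430)/(-208))*(-1/50) = 1357/7359 - 1/208*409*(-1/50) = 1357/7359 - 409/208*(-1/50) = 1357/7359 + 409/10400 = 17122631/76533600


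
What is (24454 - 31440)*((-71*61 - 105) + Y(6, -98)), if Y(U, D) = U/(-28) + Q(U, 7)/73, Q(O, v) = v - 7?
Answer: 30991393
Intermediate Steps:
Q(O, v) = -7 + v
Y(U, D) = -U/28 (Y(U, D) = U/(-28) + (-7 + 7)/73 = U*(-1/28) + 0*(1/73) = -U/28 + 0 = -U/28)
(24454 - 31440)*((-71*61 - 105) + Y(6, -98)) = (24454 - 31440)*((-71*61 - 105) - 1/28*6) = -6986*((-4331 - 105) - 3/14) = -6986*(-4436 - 3/14) = -6986*(-62107/14) = 30991393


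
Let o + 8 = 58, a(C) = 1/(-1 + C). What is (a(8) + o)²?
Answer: 123201/49 ≈ 2514.3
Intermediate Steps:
o = 50 (o = -8 + 58 = 50)
(a(8) + o)² = (1/(-1 + 8) + 50)² = (1/7 + 50)² = (⅐ + 50)² = (351/7)² = 123201/49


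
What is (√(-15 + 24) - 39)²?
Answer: 1296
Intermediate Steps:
(√(-15 + 24) - 39)² = (√9 - 39)² = (3 - 39)² = (-36)² = 1296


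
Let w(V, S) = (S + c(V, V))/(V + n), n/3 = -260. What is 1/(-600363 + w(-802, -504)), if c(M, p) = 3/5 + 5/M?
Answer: -6343820/3808592788001 ≈ -1.6657e-6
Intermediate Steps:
n = -780 (n = 3*(-260) = -780)
c(M, p) = 3/5 + 5/M (c(M, p) = 3*(1/5) + 5/M = 3/5 + 5/M)
w(V, S) = (3/5 + S + 5/V)/(-780 + V) (w(V, S) = (S + (3/5 + 5/V))/(V - 780) = (3/5 + S + 5/V)/(-780 + V))
1/(-600363 + w(-802, -504)) = 1/(-600363 + (5 + (3/5)*(-802) - 504*(-802))/((-802)*(-780 - 802))) = 1/(-600363 - 1/802*(5 - 2406/5 + 404208)/(-1582)) = 1/(-600363 - 1/802*(-1/1582)*2018659/5) = 1/(-600363 + 2018659/6343820) = 1/(-3808592788001/6343820) = -6343820/3808592788001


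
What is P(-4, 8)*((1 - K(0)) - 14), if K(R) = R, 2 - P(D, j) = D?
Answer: -78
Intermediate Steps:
P(D, j) = 2 - D
P(-4, 8)*((1 - K(0)) - 14) = (2 - 1*(-4))*((1 - 1*0) - 14) = (2 + 4)*((1 + 0) - 14) = 6*(1 - 14) = 6*(-13) = -78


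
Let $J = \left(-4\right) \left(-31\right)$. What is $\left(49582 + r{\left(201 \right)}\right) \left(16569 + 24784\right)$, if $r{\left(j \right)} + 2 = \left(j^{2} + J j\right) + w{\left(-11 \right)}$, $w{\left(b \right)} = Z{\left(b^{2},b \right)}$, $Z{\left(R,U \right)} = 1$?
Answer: $4751707818$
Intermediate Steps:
$w{\left(b \right)} = 1$
$J = 124$
$r{\left(j \right)} = -1 + j^{2} + 124 j$ ($r{\left(j \right)} = -2 + \left(\left(j^{2} + 124 j\right) + 1\right) = -2 + \left(1 + j^{2} + 124 j\right) = -1 + j^{2} + 124 j$)
$\left(49582 + r{\left(201 \right)}\right) \left(16569 + 24784\right) = \left(49582 + \left(-1 + 201^{2} + 124 \cdot 201\right)\right) \left(16569 + 24784\right) = \left(49582 + \left(-1 + 40401 + 24924\right)\right) 41353 = \left(49582 + 65324\right) 41353 = 114906 \cdot 41353 = 4751707818$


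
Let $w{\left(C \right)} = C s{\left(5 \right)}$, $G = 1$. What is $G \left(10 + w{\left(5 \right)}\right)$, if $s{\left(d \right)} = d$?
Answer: $35$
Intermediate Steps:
$w{\left(C \right)} = 5 C$ ($w{\left(C \right)} = C 5 = 5 C$)
$G \left(10 + w{\left(5 \right)}\right) = 1 \left(10 + 5 \cdot 5\right) = 1 \left(10 + 25\right) = 1 \cdot 35 = 35$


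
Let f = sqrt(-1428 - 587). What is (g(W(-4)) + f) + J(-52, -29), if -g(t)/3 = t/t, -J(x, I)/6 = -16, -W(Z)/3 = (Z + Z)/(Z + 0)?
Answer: 93 + I*sqrt(2015) ≈ 93.0 + 44.889*I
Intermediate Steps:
W(Z) = -6 (W(Z) = -3*(Z + Z)/(Z + 0) = -3*2*Z/Z = -3*2 = -6)
J(x, I) = 96 (J(x, I) = -6*(-16) = 96)
f = I*sqrt(2015) (f = sqrt(-2015) = I*sqrt(2015) ≈ 44.889*I)
g(t) = -3 (g(t) = -3*t/t = -3*1 = -3)
(g(W(-4)) + f) + J(-52, -29) = (-3 + I*sqrt(2015)) + 96 = 93 + I*sqrt(2015)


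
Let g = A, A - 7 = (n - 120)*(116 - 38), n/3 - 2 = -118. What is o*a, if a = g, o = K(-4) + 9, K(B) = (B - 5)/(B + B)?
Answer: -2956257/8 ≈ -3.6953e+5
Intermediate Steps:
n = -348 (n = 6 + 3*(-118) = 6 - 354 = -348)
K(B) = (-5 + B)/(2*B) (K(B) = (-5 + B)/((2*B)) = (-5 + B)*(1/(2*B)) = (-5 + B)/(2*B))
A = -36497 (A = 7 + (-348 - 120)*(116 - 38) = 7 - 468*78 = 7 - 36504 = -36497)
g = -36497
o = 81/8 (o = (1/2)*(-5 - 4)/(-4) + 9 = (1/2)*(-1/4)*(-9) + 9 = 9/8 + 9 = 81/8 ≈ 10.125)
a = -36497
o*a = (81/8)*(-36497) = -2956257/8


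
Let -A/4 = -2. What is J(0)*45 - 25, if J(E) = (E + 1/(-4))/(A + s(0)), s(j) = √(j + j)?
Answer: -845/32 ≈ -26.406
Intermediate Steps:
A = 8 (A = -4*(-2) = 8)
s(j) = √2*√j (s(j) = √(2*j) = √2*√j)
J(E) = -1/32 + E/8 (J(E) = (E + 1/(-4))/(8 + √2*√0) = (E - ¼)/(8 + √2*0) = (-¼ + E)/(8 + 0) = (-¼ + E)/8 = (-¼ + E)*(⅛) = -1/32 + E/8)
J(0)*45 - 25 = (-1/32 + (⅛)*0)*45 - 25 = (-1/32 + 0)*45 - 25 = -1/32*45 - 25 = -45/32 - 25 = -845/32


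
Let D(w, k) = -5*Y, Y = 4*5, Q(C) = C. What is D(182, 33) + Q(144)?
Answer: 44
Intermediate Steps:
Y = 20
D(w, k) = -100 (D(w, k) = -5*20 = -100)
D(182, 33) + Q(144) = -100 + 144 = 44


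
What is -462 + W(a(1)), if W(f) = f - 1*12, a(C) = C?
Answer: -473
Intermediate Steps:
W(f) = -12 + f (W(f) = f - 12 = -12 + f)
-462 + W(a(1)) = -462 + (-12 + 1) = -462 - 11 = -473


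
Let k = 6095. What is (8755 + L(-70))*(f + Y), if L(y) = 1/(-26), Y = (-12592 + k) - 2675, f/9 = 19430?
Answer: 1450679617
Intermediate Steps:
f = 174870 (f = 9*19430 = 174870)
Y = -9172 (Y = (-12592 + 6095) - 2675 = -6497 - 2675 = -9172)
L(y) = -1/26
(8755 + L(-70))*(f + Y) = (8755 - 1/26)*(174870 - 9172) = (227629/26)*165698 = 1450679617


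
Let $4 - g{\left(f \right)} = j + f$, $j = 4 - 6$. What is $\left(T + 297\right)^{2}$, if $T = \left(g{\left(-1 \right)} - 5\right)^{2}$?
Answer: $90601$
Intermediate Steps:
$j = -2$ ($j = 4 - 6 = -2$)
$g{\left(f \right)} = 6 - f$ ($g{\left(f \right)} = 4 - \left(-2 + f\right) = 6 - f$)
$T = 4$ ($T = \left(\left(6 - -1\right) - 5\right)^{2} = \left(\left(6 + 1\right) - 5\right)^{2} = \left(7 - 5\right)^{2} = 2^{2} = 4$)
$\left(T + 297\right)^{2} = \left(4 + 297\right)^{2} = 301^{2} = 90601$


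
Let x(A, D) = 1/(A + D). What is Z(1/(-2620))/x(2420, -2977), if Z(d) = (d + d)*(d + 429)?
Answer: 626056303/3432200 ≈ 182.41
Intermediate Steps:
Z(d) = 2*d*(429 + d) (Z(d) = (2*d)*(429 + d) = 2*d*(429 + d))
Z(1/(-2620))/x(2420, -2977) = (2*(429 + 1/(-2620))/(-2620))/(1/(2420 - 2977)) = (2*(-1/2620)*(429 - 1/2620))/(1/(-557)) = (2*(-1/2620)*(1123979/2620))/(-1/557) = -1123979/3432200*(-557) = 626056303/3432200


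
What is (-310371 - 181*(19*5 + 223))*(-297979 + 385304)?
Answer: -32129399925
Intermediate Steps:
(-310371 - 181*(19*5 + 223))*(-297979 + 385304) = (-310371 - 181*(95 + 223))*87325 = (-310371 - 181*318)*87325 = (-310371 - 57558)*87325 = -367929*87325 = -32129399925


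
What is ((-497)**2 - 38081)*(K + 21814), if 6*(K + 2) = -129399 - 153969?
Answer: -5310114048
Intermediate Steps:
K = -47230 (K = -2 + (-129399 - 153969)/6 = -2 + (1/6)*(-283368) = -2 - 47228 = -47230)
((-497)**2 - 38081)*(K + 21814) = ((-497)**2 - 38081)*(-47230 + 21814) = (247009 - 38081)*(-25416) = 208928*(-25416) = -5310114048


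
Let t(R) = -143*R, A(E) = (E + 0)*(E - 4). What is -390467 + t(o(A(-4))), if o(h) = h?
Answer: -395043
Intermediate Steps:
A(E) = E*(-4 + E)
-390467 + t(o(A(-4))) = -390467 - (-572)*(-4 - 4) = -390467 - (-572)*(-8) = -390467 - 143*32 = -390467 - 4576 = -395043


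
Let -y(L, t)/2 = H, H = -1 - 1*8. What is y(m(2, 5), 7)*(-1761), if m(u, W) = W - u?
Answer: -31698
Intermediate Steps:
H = -9 (H = -1 - 8 = -9)
y(L, t) = 18 (y(L, t) = -2*(-9) = 18)
y(m(2, 5), 7)*(-1761) = 18*(-1761) = -31698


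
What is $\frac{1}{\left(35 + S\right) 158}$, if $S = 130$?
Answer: $\frac{1}{26070} \approx 3.8358 \cdot 10^{-5}$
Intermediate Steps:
$\frac{1}{\left(35 + S\right) 158} = \frac{1}{\left(35 + 130\right) 158} = \frac{1}{165 \cdot 158} = \frac{1}{26070}$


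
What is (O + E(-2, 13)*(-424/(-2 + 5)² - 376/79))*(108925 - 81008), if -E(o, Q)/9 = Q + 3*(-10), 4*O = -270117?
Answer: -665739016111/316 ≈ -2.1068e+9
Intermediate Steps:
O = -270117/4 (O = (¼)*(-270117) = -270117/4 ≈ -67529.)
E(o, Q) = 270 - 9*Q (E(o, Q) = -9*(Q + 3*(-10)) = -9*(Q - 30) = -9*(-30 + Q) = 270 - 9*Q)
(O + E(-2, 13)*(-424/(-2 + 5)² - 376/79))*(108925 - 81008) = (-270117/4 + (270 - 9*13)*(-424/(-2 + 5)² - 376/79))*(108925 - 81008) = (-270117/4 + (270 - 117)*(-424/(3²) - 376*1/79))*27917 = (-270117/4 + 153*(-424/9 - 376/79))*27917 = (-270117/4 + 153*(-36880/711))*27917 = (-270117/4 - 626960/79)*27917 = -23847083/316*27917 = -665739016111/316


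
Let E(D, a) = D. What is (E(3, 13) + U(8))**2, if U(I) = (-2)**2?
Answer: 49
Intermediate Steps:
U(I) = 4
(E(3, 13) + U(8))**2 = (3 + 4)**2 = 7**2 = 49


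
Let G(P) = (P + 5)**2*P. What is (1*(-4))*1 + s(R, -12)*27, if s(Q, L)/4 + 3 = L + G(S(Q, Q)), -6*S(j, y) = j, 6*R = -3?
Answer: -22263/16 ≈ -1391.4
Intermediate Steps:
R = -1/2 (R = (1/6)*(-3) = -1/2 ≈ -0.50000)
S(j, y) = -j/6
G(P) = P*(5 + P)**2 (G(P) = (5 + P)**2*P = P*(5 + P)**2)
s(Q, L) = -12 + 4*L - 2*Q*(5 - Q/6)**2/3 (s(Q, L) = -12 + 4*(L + (-Q/6)*(5 - Q/6)**2) = -12 + 4*(L - Q*(5 - Q/6)**2/6) = -12 + (4*L - 2*Q*(5 - Q/6)**2/3) = -12 + 4*L - 2*Q*(5 - Q/6)**2/3)
(1*(-4))*1 + s(R, -12)*27 = (1*(-4))*1 + (-12 + 4*(-12) - 1/54*(-1/2)*(-30 - 1/2)**2)*27 = -4*1 + (-12 - 48 - 1/54*(-1/2)*(-61/2)**2)*27 = -4 + (-12 - 48 - 1/54*(-1/2)*3721/4)*27 = -4 + (-12 - 48 + 3721/432)*27 = -4 - 22199/432*27 = -4 - 22199/16 = -22263/16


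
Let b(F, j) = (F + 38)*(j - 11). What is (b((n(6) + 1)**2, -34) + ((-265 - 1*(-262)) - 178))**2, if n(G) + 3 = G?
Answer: 6817321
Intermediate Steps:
n(G) = -3 + G
b(F, j) = (-11 + j)*(38 + F) (b(F, j) = (38 + F)*(-11 + j) = (-11 + j)*(38 + F))
(b((n(6) + 1)**2, -34) + ((-265 - 1*(-262)) - 178))**2 = ((-418 - 11*((-3 + 6) + 1)**2 + 38*(-34) + ((-3 + 6) + 1)**2*(-34)) + ((-265 - 1*(-262)) - 178))**2 = ((-418 - 11*(3 + 1)**2 - 1292 + (3 + 1)**2*(-34)) + ((-265 + 262) - 178))**2 = ((-418 - 11*4**2 - 1292 + 4**2*(-34)) + (-3 - 178))**2 = ((-418 - 11*16 - 1292 + 16*(-34)) - 181)**2 = ((-418 - 176 - 1292 - 544) - 181)**2 = (-2430 - 181)**2 = (-2611)**2 = 6817321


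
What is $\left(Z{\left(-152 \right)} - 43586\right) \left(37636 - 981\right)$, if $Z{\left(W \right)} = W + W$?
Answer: $-1608787950$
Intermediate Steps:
$Z{\left(W \right)} = 2 W$
$\left(Z{\left(-152 \right)} - 43586\right) \left(37636 - 981\right) = \left(2 \left(-152\right) - 43586\right) \left(37636 - 981\right) = \left(-304 - 43586\right) \left(37636 - 981\right) = \left(-43890\right) 36655 = -1608787950$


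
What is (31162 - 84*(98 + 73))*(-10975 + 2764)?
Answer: -137928378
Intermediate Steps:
(31162 - 84*(98 + 73))*(-10975 + 2764) = (31162 - 84*171)*(-8211) = (31162 - 14364)*(-8211) = 16798*(-8211) = -137928378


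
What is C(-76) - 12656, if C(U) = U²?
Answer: -6880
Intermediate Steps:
C(-76) - 12656 = (-76)² - 12656 = 5776 - 12656 = -6880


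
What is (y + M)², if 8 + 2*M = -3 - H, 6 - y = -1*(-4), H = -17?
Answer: 25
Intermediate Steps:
y = 2 (y = 6 - (-1)*(-4) = 6 - 1*4 = 6 - 4 = 2)
M = 3 (M = -4 + (-3 - 1*(-17))/2 = -4 + (-3 + 17)/2 = -4 + (½)*14 = -4 + 7 = 3)
(y + M)² = (2 + 3)² = 5² = 25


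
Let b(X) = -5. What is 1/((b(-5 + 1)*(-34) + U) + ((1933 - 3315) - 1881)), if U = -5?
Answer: -1/3098 ≈ -0.00032279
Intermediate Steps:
1/((b(-5 + 1)*(-34) + U) + ((1933 - 3315) - 1881)) = 1/((-5*(-34) - 5) + ((1933 - 3315) - 1881)) = 1/((170 - 5) + (-1382 - 1881)) = 1/(165 - 3263) = 1/(-3098) = -1/3098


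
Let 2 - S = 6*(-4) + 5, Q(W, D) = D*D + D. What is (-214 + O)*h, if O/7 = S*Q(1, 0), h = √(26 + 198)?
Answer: -856*√14 ≈ -3202.9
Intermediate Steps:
Q(W, D) = D + D² (Q(W, D) = D² + D = D + D²)
S = 21 (S = 2 - (6*(-4) + 5) = 2 - (-24 + 5) = 2 - 1*(-19) = 2 + 19 = 21)
h = 4*√14 (h = √224 = 4*√14 ≈ 14.967)
O = 0 (O = 7*(21*(0*(1 + 0))) = 7*(21*(0*1)) = 7*(21*0) = 7*0 = 0)
(-214 + O)*h = (-214 + 0)*(4*√14) = -856*√14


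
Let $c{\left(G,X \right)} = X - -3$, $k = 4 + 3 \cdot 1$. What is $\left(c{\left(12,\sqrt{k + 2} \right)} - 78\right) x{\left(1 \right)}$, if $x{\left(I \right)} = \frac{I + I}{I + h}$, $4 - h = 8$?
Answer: $48$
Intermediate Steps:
$h = -4$ ($h = 4 - 8 = -4$)
$k = 7$ ($k = 4 + 3 = 7$)
$c{\left(G,X \right)} = 3 + X$ ($c{\left(G,X \right)} = X + 3 = 3 + X$)
$x{\left(I \right)} = \frac{2 I}{-4 + I}$ ($x{\left(I \right)} = \frac{I + I}{I - 4} = \frac{2 I}{-4 + I}$)
$\left(c{\left(12,\sqrt{k + 2} \right)} - 78\right) x{\left(1 \right)} = \left(\left(3 + \sqrt{7 + 2}\right) - 78\right) 2 \cdot 1 \frac{1}{-4 + 1} = \left(\left(3 + \sqrt{9}\right) - 78\right) 2 \cdot 1 \frac{1}{-3} = \left(\left(3 + 3\right) - 78\right) 2 \cdot 1 \left(- \frac{1}{3}\right) = \left(6 - 78\right) \left(- \frac{2}{3}\right) = \left(-72\right) \left(- \frac{2}{3}\right) = 48$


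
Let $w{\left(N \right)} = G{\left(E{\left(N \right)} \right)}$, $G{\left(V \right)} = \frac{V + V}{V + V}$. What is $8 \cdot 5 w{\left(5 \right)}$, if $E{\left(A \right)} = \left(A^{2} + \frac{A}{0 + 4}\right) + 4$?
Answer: $40$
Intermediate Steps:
$E{\left(A \right)} = 4 + A^{2} + \frac{A}{4}$ ($E{\left(A \right)} = \left(A^{2} + \frac{A}{4}\right) + 4 = 4 + A^{2} + \frac{A}{4}$)
$G{\left(V \right)} = 1$ ($G{\left(V \right)} = \frac{2 V}{2 V} = 2 V \frac{1}{2 V} = 1$)
$w{\left(N \right)} = 1$
$8 \cdot 5 w{\left(5 \right)} = 8 \cdot 5 \cdot 1 = 40 \cdot 1 = 40$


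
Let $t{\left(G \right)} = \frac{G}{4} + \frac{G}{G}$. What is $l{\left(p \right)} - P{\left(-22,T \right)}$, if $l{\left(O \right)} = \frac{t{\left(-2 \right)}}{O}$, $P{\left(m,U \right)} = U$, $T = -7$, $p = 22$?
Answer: $\frac{309}{44} \approx 7.0227$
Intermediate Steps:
$t{\left(G \right)} = 1 + \frac{G}{4}$ ($t{\left(G \right)} = G \frac{1}{4} + 1 = \frac{G}{4} + 1 = 1 + \frac{G}{4}$)
$l{\left(O \right)} = \frac{1}{2 O}$ ($l{\left(O \right)} = \frac{1 + \frac{1}{4} \left(-2\right)}{O} = \frac{1 - \frac{1}{2}}{O} = \frac{1}{2 O}$)
$l{\left(p \right)} - P{\left(-22,T \right)} = \frac{1}{2 \cdot 22} - -7 = \frac{1}{2} \cdot \frac{1}{22} + 7 = \frac{1}{44} + 7 = \frac{309}{44}$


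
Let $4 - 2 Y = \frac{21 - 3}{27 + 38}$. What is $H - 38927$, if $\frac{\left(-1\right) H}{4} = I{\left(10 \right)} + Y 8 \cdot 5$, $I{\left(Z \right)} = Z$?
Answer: $- \frac{510443}{13} \approx -39265.0$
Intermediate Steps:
$Y = \frac{121}{65}$ ($Y = 2 - \frac{\left(21 - 3\right) \frac{1}{27 + 38}}{2} = 2 - \frac{18 \cdot \frac{1}{65}}{2} = 2 - \frac{9}{65} = \frac{121}{65} \approx 1.8615$)
$H = - \frac{4392}{13}$ ($H = - 4 \left(10 + \frac{121 \cdot 8 \cdot 5}{65}\right) = - 4 \left(10 + \frac{121}{65} \cdot 40\right) = - 4 \left(10 + \frac{968}{13}\right) = \left(-4\right) \frac{1098}{13} = - \frac{4392}{13} \approx -337.85$)
$H - 38927 = - \frac{4392}{13} - 38927 = - \frac{510443}{13}$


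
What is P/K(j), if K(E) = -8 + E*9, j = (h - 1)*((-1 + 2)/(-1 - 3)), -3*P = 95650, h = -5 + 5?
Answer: 382600/69 ≈ 5544.9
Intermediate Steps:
h = 0
P = -95650/3 (P = -⅓*95650 = -95650/3 ≈ -31883.)
j = ¼ (j = (0 - 1)*((-1 + 2)/(-1 - 3)) = -1/(-4) = -(-1)/4 = -1*(-¼) = ¼ ≈ 0.25000)
K(E) = -8 + 9*E
P/K(j) = -95650/(3*(-8 + 9*(¼))) = -95650/(3*(-8 + 9/4)) = -95650/(3*(-23/4)) = -95650/3*(-4/23) = 382600/69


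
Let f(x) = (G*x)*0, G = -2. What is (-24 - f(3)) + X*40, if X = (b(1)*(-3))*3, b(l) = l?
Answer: -384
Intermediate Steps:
f(x) = 0 (f(x) = -2*x*0 = 0)
X = -9 (X = (1*(-3))*3 = -3*3 = -9)
(-24 - f(3)) + X*40 = (-24 - 1*0) - 9*40 = (-24 + 0) - 360 = -24 - 360 = -384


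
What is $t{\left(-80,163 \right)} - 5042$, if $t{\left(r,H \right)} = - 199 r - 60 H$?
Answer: $1098$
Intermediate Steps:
$t{\left(-80,163 \right)} - 5042 = \left(\left(-199\right) \left(-80\right) - 9780\right) - 5042 = \left(15920 - 9780\right) - 5042 = 6140 - 5042 = 1098$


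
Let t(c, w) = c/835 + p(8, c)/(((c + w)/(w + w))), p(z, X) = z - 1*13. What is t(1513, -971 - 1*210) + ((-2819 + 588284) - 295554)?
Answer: 40189745543/138610 ≈ 2.8995e+5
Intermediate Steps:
p(z, X) = -13 + z (p(z, X) = z - 13 = -13 + z)
t(c, w) = c/835 - 10*w/(c + w) (t(c, w) = c/835 + (-13 + 8)/(((c + w)/(w + w))) = c*(1/835) - 5*2*w/(c + w) = c/835 - 5*2*w/(c + w) = c/835 - 10*w/(c + w))
t(1513, -971 - 1*210) + ((-2819 + 588284) - 295554) = (1513**2 - 8350*(-971 - 1*210) + 1513*(-971 - 1*210))/(835*(1513 + (-971 - 1*210))) + ((-2819 + 588284) - 295554) = (2289169 - 8350*(-971 - 210) + 1513*(-971 - 210))/(835*(1513 + (-971 - 210))) + (585465 - 295554) = (2289169 - 8350*(-1181) + 1513*(-1181))/(835*(1513 - 1181)) + 289911 = (1/835)*(2289169 + 9861350 - 1786853)/332 + 289911 = (1/835)*(1/332)*10363666 + 289911 = 5181833/138610 + 289911 = 40189745543/138610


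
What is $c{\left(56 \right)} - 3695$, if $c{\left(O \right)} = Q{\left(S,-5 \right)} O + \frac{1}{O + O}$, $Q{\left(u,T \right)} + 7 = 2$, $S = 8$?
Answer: $- \frac{445199}{112} \approx -3975.0$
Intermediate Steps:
$Q{\left(u,T \right)} = -5$ ($Q{\left(u,T \right)} = -7 + 2 = -5$)
$c{\left(O \right)} = \frac{1}{2 O} - 5 O$ ($c{\left(O \right)} = - 5 O + \frac{1}{O + O} = - 5 O + \frac{1}{2 O} = \frac{1}{2 O} - 5 O$)
$c{\left(56 \right)} - 3695 = \left(\frac{1}{2 \cdot 56} - 280\right) - 3695 = \left(\frac{1}{2} \cdot \frac{1}{56} - 280\right) - 3695 = \left(\frac{1}{112} - 280\right) - 3695 = - \frac{31359}{112} - 3695 = - \frac{445199}{112}$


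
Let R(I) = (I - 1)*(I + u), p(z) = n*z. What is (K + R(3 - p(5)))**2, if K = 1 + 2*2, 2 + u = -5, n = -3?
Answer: 36864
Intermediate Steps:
u = -7 (u = -2 - 5 = -7)
p(z) = -3*z
R(I) = (-1 + I)*(-7 + I) (R(I) = (I - 1)*(I - 7) = (-1 + I)*(-7 + I))
K = 5 (K = 1 + 4 = 5)
(K + R(3 - p(5)))**2 = (5 + (7 + (3 - (-3)*5)**2 - 8*(3 - (-3)*5)))**2 = (5 + (7 + (3 - 1*(-15))**2 - 8*(3 - 1*(-15))))**2 = (5 + (7 + (3 + 15)**2 - 8*(3 + 15)))**2 = (5 + (7 + 18**2 - 8*18))**2 = (5 + (7 + 324 - 144))**2 = (5 + 187)**2 = 192**2 = 36864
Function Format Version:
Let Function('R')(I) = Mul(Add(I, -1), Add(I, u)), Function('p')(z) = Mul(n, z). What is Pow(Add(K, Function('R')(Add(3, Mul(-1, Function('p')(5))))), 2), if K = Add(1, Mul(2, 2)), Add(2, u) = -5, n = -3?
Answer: 36864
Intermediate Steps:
u = -7 (u = Add(-2, -5) = -7)
Function('p')(z) = Mul(-3, z)
Function('R')(I) = Mul(Add(-1, I), Add(-7, I)) (Function('R')(I) = Mul(Add(I, -1), Add(I, -7)) = Mul(Add(-1, I), Add(-7, I)))
K = 5 (K = Add(1, 4) = 5)
Pow(Add(K, Function('R')(Add(3, Mul(-1, Function('p')(5))))), 2) = Pow(Add(5, Add(7, Pow(Add(3, Mul(-1, Mul(-3, 5))), 2), Mul(-8, Add(3, Mul(-1, Mul(-3, 5)))))), 2) = Pow(Add(5, Add(7, Pow(Add(3, Mul(-1, -15)), 2), Mul(-8, Add(3, Mul(-1, -15))))), 2) = Pow(Add(5, Add(7, Pow(Add(3, 15), 2), Mul(-8, Add(3, 15)))), 2) = Pow(Add(5, Add(7, Pow(18, 2), Mul(-8, 18))), 2) = Pow(Add(5, Add(7, 324, -144)), 2) = Pow(Add(5, 187), 2) = Pow(192, 2) = 36864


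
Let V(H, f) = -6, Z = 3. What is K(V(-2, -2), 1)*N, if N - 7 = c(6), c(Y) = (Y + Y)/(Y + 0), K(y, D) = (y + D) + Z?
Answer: -18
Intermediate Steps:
K(y, D) = 3 + D + y (K(y, D) = (y + D) + 3 = (D + y) + 3 = 3 + D + y)
c(Y) = 2 (c(Y) = (2*Y)/Y = 2)
N = 9 (N = 7 + 2 = 9)
K(V(-2, -2), 1)*N = (3 + 1 - 6)*9 = -2*9 = -18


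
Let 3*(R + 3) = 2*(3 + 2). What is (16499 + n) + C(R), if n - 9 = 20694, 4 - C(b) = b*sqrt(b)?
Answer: 37206 - sqrt(3)/9 ≈ 37206.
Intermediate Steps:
R = 1/3 (R = -3 + (2*(3 + 2))/3 = -3 + (2*5)/3 = -3 + (1/3)*10 = -3 + 10/3 = 1/3 ≈ 0.33333)
C(b) = 4 - b**(3/2) (C(b) = 4 - b*sqrt(b) = 4 - b**(3/2))
n = 20703 (n = 9 + 20694 = 20703)
(16499 + n) + C(R) = (16499 + 20703) + (4 - (1/3)**(3/2)) = 37202 + (4 - sqrt(3)/9) = 37206 - sqrt(3)/9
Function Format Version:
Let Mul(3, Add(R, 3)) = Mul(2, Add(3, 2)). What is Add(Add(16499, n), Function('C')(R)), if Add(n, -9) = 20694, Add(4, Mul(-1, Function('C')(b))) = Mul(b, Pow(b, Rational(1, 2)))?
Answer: Add(37206, Mul(Rational(-1, 9), Pow(3, Rational(1, 2)))) ≈ 37206.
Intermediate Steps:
R = Rational(1, 3) (R = Add(-3, Mul(Rational(1, 3), Mul(2, Add(3, 2)))) = Add(-3, Mul(Rational(1, 3), Mul(2, 5))) = Add(-3, Mul(Rational(1, 3), 10)) = Add(-3, Rational(10, 3)) = Rational(1, 3) ≈ 0.33333)
Function('C')(b) = Add(4, Mul(-1, Pow(b, Rational(3, 2)))) (Function('C')(b) = Add(4, Mul(-1, Mul(b, Pow(b, Rational(1, 2))))) = Add(4, Mul(-1, Pow(b, Rational(3, 2)))))
n = 20703 (n = Add(9, 20694) = 20703)
Add(Add(16499, n), Function('C')(R)) = Add(Add(16499, 20703), Add(4, Mul(-1, Pow(Rational(1, 3), Rational(3, 2))))) = Add(37202, Add(4, Mul(-1, Mul(Rational(1, 9), Pow(3, Rational(1, 2)))))) = Add(37202, Add(4, Mul(Rational(-1, 9), Pow(3, Rational(1, 2))))) = Add(37206, Mul(Rational(-1, 9), Pow(3, Rational(1, 2))))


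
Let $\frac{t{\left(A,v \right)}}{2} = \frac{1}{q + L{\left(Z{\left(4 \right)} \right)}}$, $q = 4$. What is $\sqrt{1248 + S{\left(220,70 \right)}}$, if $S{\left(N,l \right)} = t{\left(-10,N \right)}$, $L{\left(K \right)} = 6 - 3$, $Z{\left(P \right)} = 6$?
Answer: $\frac{\sqrt{61166}}{7} \approx 35.331$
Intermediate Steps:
$L{\left(K \right)} = 3$
$t{\left(A,v \right)} = \frac{2}{7}$ ($t{\left(A,v \right)} = \frac{2}{4 + 3} = \frac{2}{7}$)
$S{\left(N,l \right)} = \frac{2}{7}$
$\sqrt{1248 + S{\left(220,70 \right)}} = \sqrt{1248 + \frac{2}{7}} = \sqrt{\frac{8738}{7}} = \frac{\sqrt{61166}}{7}$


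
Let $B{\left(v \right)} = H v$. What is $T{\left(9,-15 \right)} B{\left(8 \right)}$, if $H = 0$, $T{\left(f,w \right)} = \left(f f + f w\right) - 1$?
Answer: $0$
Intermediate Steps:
$T{\left(f,w \right)} = -1 + f^{2} + f w$ ($T{\left(f,w \right)} = \left(f^{2} + f w\right) - 1 = -1 + f^{2} + f w$)
$B{\left(v \right)} = 0$ ($B{\left(v \right)} = 0 v = 0$)
$T{\left(9,-15 \right)} B{\left(8 \right)} = \left(-1 + 9^{2} + 9 \left(-15\right)\right) 0 = \left(-1 + 81 - 135\right) 0 = \left(-55\right) 0 = 0$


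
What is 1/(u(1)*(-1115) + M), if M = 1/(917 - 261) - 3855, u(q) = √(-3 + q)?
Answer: -1658944624/7465237943841 + 479824640*I*√2/7465237943841 ≈ -0.00022222 + 9.0898e-5*I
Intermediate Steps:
M = -2528879/656 (M = 1/656 - 3855 = -2528879/656 ≈ -3855.0)
1/(u(1)*(-1115) + M) = 1/(√(-3 + 1)*(-1115) - 2528879/656) = 1/(√(-2)*(-1115) - 2528879/656) = 1/((I*√2)*(-1115) - 2528879/656) = 1/(-1115*I*√2 - 2528879/656) = 1/(-2528879/656 - 1115*I*√2)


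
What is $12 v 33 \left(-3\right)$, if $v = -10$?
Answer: $11880$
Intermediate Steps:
$12 v 33 \left(-3\right) = 12 \left(-10\right) 33 \left(-3\right) = \left(-120\right) \left(-99\right) = 11880$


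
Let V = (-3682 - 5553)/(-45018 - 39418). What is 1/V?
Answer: 84436/9235 ≈ 9.1430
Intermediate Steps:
V = 9235/84436 (V = -9235/(-84436) = -9235*(-1/84436) = 9235/84436 ≈ 0.10937)
1/V = 1/(9235/84436) = 84436/9235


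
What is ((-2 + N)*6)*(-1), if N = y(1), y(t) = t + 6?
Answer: -30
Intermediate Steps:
y(t) = 6 + t
N = 7 (N = 6 + 1 = 7)
((-2 + N)*6)*(-1) = ((-2 + 7)*6)*(-1) = (5*6)*(-1) = 30*(-1) = -30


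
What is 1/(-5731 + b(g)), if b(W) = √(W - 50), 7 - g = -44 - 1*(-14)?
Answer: -5731/32844374 - I*√13/32844374 ≈ -0.00017449 - 1.0978e-7*I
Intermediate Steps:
g = 37 (g = 7 - (-44 - 1*(-14)) = 7 - (-44 + 14) = 7 - 1*(-30) = 7 + 30 = 37)
b(W) = √(-50 + W)
1/(-5731 + b(g)) = 1/(-5731 + √(-50 + 37)) = 1/(-5731 + √(-13)) = 1/(-5731 + I*√13)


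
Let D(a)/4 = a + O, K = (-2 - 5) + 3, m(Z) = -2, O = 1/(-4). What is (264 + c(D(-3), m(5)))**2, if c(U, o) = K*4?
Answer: 61504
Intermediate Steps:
O = -1/4 ≈ -0.25000
K = -4 (K = -7 + 3 = -4)
D(a) = -1 + 4*a (D(a) = 4*(a - 1/4) = 4*(-1/4 + a) = -1 + 4*a)
c(U, o) = -16 (c(U, o) = -4*4 = -16)
(264 + c(D(-3), m(5)))**2 = (264 - 16)**2 = 248**2 = 61504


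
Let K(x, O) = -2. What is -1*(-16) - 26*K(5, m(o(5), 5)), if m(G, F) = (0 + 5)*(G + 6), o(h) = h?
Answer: 68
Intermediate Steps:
m(G, F) = 30 + 5*G (m(G, F) = 5*(6 + G) = 30 + 5*G)
-1*(-16) - 26*K(5, m(o(5), 5)) = -1*(-16) - 26*(-2) = 16 + 52 = 68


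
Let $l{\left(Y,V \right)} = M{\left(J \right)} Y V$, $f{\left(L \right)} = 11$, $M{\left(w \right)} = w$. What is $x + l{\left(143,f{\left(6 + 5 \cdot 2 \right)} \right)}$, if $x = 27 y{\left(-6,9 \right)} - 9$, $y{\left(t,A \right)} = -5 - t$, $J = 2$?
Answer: $3164$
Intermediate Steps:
$x = 18$ ($x = 27 \left(-5 - -6\right) - 9 = 27 \left(-5 + 6\right) - 9 = 27 \cdot 1 - 9 = 27 - 9 = 18$)
$l{\left(Y,V \right)} = 2 V Y$ ($l{\left(Y,V \right)} = 2 Y V = 2 V Y$)
$x + l{\left(143,f{\left(6 + 5 \cdot 2 \right)} \right)} = 18 + 2 \cdot 11 \cdot 143 = 18 + 3146 = 3164$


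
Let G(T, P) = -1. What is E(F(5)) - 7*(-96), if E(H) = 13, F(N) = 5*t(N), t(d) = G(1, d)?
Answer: 685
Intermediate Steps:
t(d) = -1
F(N) = -5 (F(N) = 5*(-1) = -5)
E(F(5)) - 7*(-96) = 13 - 7*(-96) = 13 + 672 = 685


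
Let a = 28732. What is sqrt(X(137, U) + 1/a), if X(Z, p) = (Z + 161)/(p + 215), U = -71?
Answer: sqrt(15375714310)/86196 ≈ 1.4386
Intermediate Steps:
X(Z, p) = (161 + Z)/(215 + p)
sqrt(X(137, U) + 1/a) = sqrt((161 + 137)/(215 - 71) + 1/28732) = sqrt(298/144 + 1/28732) = sqrt((1/144)*298 + 1/28732) = sqrt(149/72 + 1/28732) = sqrt(1070285/517176) = sqrt(15375714310)/86196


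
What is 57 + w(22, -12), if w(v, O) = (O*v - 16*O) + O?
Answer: -27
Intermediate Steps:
w(v, O) = -15*O + O*v (w(v, O) = (-16*O + O*v) + O = -15*O + O*v)
57 + w(22, -12) = 57 - 12*(-15 + 22) = 57 - 12*7 = 57 - 84 = -27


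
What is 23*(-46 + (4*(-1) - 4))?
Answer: -1242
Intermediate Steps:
23*(-46 + (4*(-1) - 4)) = 23*(-46 + (-4 - 4)) = 23*(-46 - 8) = 23*(-54) = -1242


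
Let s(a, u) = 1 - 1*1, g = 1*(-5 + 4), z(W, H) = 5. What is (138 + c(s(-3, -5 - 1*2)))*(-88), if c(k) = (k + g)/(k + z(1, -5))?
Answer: -60632/5 ≈ -12126.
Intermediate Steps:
g = -1 (g = 1*(-1) = -1)
s(a, u) = 0 (s(a, u) = 1 - 1 = 0)
c(k) = (-1 + k)/(5 + k) (c(k) = (k - 1)/(k + 5) = (-1 + k)/(5 + k))
(138 + c(s(-3, -5 - 1*2)))*(-88) = (138 + (-1 + 0)/(5 + 0))*(-88) = (138 - 1/5)*(-88) = (138 + (⅕)*(-1))*(-88) = (138 - ⅕)*(-88) = (689/5)*(-88) = -60632/5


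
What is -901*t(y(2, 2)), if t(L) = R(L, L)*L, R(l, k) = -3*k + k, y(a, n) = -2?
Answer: 7208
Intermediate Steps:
R(l, k) = -2*k
t(L) = -2*L² (t(L) = (-2*L)*L = -2*L²)
-901*t(y(2, 2)) = -(-1802)*(-2)² = -(-1802)*4 = -901*(-8) = 7208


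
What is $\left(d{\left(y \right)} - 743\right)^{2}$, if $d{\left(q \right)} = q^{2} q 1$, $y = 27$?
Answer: $358723600$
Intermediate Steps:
$d{\left(q \right)} = q^{3}$ ($d{\left(q \right)} = q^{3} \cdot 1 = q^{3}$)
$\left(d{\left(y \right)} - 743\right)^{2} = \left(27^{3} - 743\right)^{2} = \left(19683 - 743\right)^{2} = 18940^{2} = 358723600$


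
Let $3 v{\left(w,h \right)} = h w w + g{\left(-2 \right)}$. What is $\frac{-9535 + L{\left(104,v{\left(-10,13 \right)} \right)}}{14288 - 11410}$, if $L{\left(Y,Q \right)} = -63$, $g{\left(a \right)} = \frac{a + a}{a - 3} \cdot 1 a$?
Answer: $- \frac{4799}{1439} \approx -3.335$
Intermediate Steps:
$g{\left(a \right)} = \frac{2 a^{2}}{-3 + a}$ ($g{\left(a \right)} = \frac{2 a}{-3 + a} 1 a = \frac{2 a}{-3 + a} a = \frac{2 a^{2}}{-3 + a}$)
$v{\left(w,h \right)} = - \frac{8}{15} + \frac{h w^{2}}{3}$ ($v{\left(w,h \right)} = \frac{h w w + \frac{2 \left(-2\right)^{2}}{-3 - 2}}{3} = \frac{h w^{2} + 2 \cdot 4 \frac{1}{-5}}{3} = \frac{h w^{2} + 2 \cdot 4 \left(- \frac{1}{5}\right)}{3} = \frac{h w^{2} - \frac{8}{5}}{3} = \frac{- \frac{8}{5} + h w^{2}}{3} = - \frac{8}{15} + \frac{h w^{2}}{3}$)
$\frac{-9535 + L{\left(104,v{\left(-10,13 \right)} \right)}}{14288 - 11410} = \frac{-9535 - 63}{14288 - 11410} = - \frac{9598}{2878} = \left(-9598\right) \frac{1}{2878} = - \frac{4799}{1439}$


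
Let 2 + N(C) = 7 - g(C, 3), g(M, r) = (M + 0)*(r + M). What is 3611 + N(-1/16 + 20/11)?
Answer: 111750583/30976 ≈ 3607.6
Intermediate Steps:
g(M, r) = M*(M + r)
N(C) = 5 - C*(3 + C) (N(C) = -2 + (7 - C*(C + 3)) = -2 + (7 - C*(3 + C)) = 5 - C*(3 + C))
3611 + N(-1/16 + 20/11) = 3611 + (5 - (-1/16 + 20/11)*(3 + (-1/16 + 20/11))) = 3611 + (5 - 1*309/176*(3 + 309/176)) = 3611 + (5 - 1*309/176*837/176) = 3611 + (5 - 258633/30976) = 3611 - 103753/30976 = 111750583/30976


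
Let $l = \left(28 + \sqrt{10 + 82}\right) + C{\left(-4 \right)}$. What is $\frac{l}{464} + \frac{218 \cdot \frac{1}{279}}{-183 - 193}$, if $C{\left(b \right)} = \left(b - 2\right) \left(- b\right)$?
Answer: $\frac{2488}{380277} + \frac{\sqrt{23}}{232} \approx 0.027214$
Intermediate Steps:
$C{\left(b \right)} = - b \left(-2 + b\right)$ ($C{\left(b \right)} = \left(-2 + b\right) \left(- b\right) = - b \left(-2 + b\right)$)
$l = 4 + 2 \sqrt{23}$ ($l = \left(28 + \sqrt{10 + 82}\right) - 4 \left(2 - -4\right) = \left(28 + \sqrt{92}\right) - 4 \left(2 + 4\right) = \left(28 + 2 \sqrt{23}\right) - 24 = 4 + 2 \sqrt{23} \approx 13.592$)
$\frac{l}{464} + \frac{218 \cdot \frac{1}{279}}{-183 - 193} = \frac{4 + 2 \sqrt{23}}{464} + \frac{218 \cdot \frac{1}{279}}{-183 - 193} = \left(4 + 2 \sqrt{23}\right) \frac{1}{464} + \frac{218 \cdot \frac{1}{279}}{-183 - 193} = \left(\frac{1}{116} + \frac{\sqrt{23}}{232}\right) + \frac{218}{279 \left(-376\right)} = \left(\frac{1}{116} + \frac{\sqrt{23}}{232}\right) + \frac{218}{279} \left(- \frac{1}{376}\right) = \left(\frac{1}{116} + \frac{\sqrt{23}}{232}\right) - \frac{109}{52452} = \frac{2488}{380277} + \frac{\sqrt{23}}{232}$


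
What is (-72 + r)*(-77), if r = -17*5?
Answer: 12089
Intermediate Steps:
r = -85
(-72 + r)*(-77) = (-72 - 85)*(-77) = -157*(-77) = 12089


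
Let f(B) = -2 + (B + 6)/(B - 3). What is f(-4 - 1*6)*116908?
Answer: -2571976/13 ≈ -1.9784e+5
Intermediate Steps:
f(B) = -2 + (6 + B)/(-3 + B)
f(-4 - 1*6)*116908 = ((12 - (-4 - 1*6))/(-3 + (-4 - 1*6)))*116908 = ((12 - (-4 - 6))/(-3 + (-4 - 6)))*116908 = ((12 - 1*(-10))/(-3 - 10))*116908 = ((12 + 10)/(-13))*116908 = -1/13*22*116908 = -22/13*116908 = -2571976/13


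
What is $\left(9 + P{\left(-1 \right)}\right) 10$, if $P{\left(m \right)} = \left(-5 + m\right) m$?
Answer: $150$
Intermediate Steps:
$P{\left(m \right)} = m \left(-5 + m\right)$
$\left(9 + P{\left(-1 \right)}\right) 10 = \left(9 - \left(-5 - 1\right)\right) 10 = \left(9 - -6\right) 10 = \left(9 + 6\right) 10 = 15 \cdot 10 = 150$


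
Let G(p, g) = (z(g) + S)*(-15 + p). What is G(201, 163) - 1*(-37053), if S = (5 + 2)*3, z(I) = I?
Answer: 71277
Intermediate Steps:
S = 21 (S = 7*3 = 21)
G(p, g) = (-15 + p)*(21 + g) (G(p, g) = (g + 21)*(-15 + p) = (21 + g)*(-15 + p) = (-15 + p)*(21 + g))
G(201, 163) - 1*(-37053) = (-315 - 15*163 + 21*201 + 163*201) - 1*(-37053) = (-315 - 2445 + 4221 + 32763) + 37053 = 34224 + 37053 = 71277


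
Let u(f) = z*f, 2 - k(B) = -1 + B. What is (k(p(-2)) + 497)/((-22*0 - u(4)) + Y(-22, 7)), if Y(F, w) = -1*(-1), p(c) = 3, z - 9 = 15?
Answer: -497/95 ≈ -5.2316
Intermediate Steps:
z = 24 (z = 9 + 15 = 24)
Y(F, w) = 1
k(B) = 3 - B (k(B) = 2 - (-1 + B) = 2 + (1 - B) = 3 - B)
u(f) = 24*f
(k(p(-2)) + 497)/((-22*0 - u(4)) + Y(-22, 7)) = ((3 - 1*3) + 497)/((-22*0 - 24*4) + 1) = ((3 - 3) + 497)/((0 - 1*96) + 1) = (0 + 497)/((0 - 96) + 1) = 497/(-96 + 1) = 497/(-95) = 497*(-1/95) = -497/95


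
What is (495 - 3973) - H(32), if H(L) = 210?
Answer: -3688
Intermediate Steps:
(495 - 3973) - H(32) = (495 - 3973) - 1*210 = -3478 - 210 = -3688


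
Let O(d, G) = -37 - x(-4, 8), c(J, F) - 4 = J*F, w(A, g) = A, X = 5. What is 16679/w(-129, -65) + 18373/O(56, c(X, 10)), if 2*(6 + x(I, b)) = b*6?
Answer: -3287462/7095 ≈ -463.35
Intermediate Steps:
x(I, b) = -6 + 3*b (x(I, b) = -6 + (b*6)/2 = -6 + (6*b)/2 = -6 + 3*b)
c(J, F) = 4 + F*J (c(J, F) = 4 + J*F = 4 + F*J)
O(d, G) = -55 (O(d, G) = -37 - (-6 + 3*8) = -37 - (-6 + 24) = -37 - 1*18 = -37 - 18 = -55)
16679/w(-129, -65) + 18373/O(56, c(X, 10)) = 16679/(-129) + 18373/(-55) = 16679*(-1/129) + 18373*(-1/55) = -16679/129 - 18373/55 = -3287462/7095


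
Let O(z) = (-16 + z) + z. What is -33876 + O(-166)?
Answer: -34224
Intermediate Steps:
O(z) = -16 + 2*z
-33876 + O(-166) = -33876 + (-16 + 2*(-166)) = -33876 + (-16 - 332) = -33876 - 348 = -34224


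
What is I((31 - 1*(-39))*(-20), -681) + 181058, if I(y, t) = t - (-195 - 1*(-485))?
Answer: 180087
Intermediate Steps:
I(y, t) = -290 + t (I(y, t) = t - (-195 + 485) = t - 1*290 = t - 290 = -290 + t)
I((31 - 1*(-39))*(-20), -681) + 181058 = (-290 - 681) + 181058 = -971 + 181058 = 180087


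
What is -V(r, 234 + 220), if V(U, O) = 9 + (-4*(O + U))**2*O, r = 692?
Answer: -9539927433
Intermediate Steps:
V(U, O) = 9 + O*(-4*O - 4*U)**2 (V(U, O) = 9 + (-4*O - 4*U)**2*O = 9 + O*(-4*O - 4*U)**2)
-V(r, 234 + 220) = -(9 + 16*(234 + 220)*((234 + 220) + 692)**2) = -(9 + 16*454*(454 + 692)**2) = -(9 + 16*454*1146**2) = -(9 + 16*454*1313316) = -(9 + 9539927424) = -1*9539927433 = -9539927433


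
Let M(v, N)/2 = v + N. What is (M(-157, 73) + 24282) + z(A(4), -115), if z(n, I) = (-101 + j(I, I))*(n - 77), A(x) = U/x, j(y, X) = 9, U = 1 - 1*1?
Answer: 31198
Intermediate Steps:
U = 0 (U = 1 - 1 = 0)
A(x) = 0 (A(x) = 0/x = 0)
M(v, N) = 2*N + 2*v (M(v, N) = 2*(v + N) = 2*(N + v) = 2*N + 2*v)
z(n, I) = 7084 - 92*n (z(n, I) = (-101 + 9)*(n - 77) = -92*(-77 + n) = 7084 - 92*n)
(M(-157, 73) + 24282) + z(A(4), -115) = ((2*73 + 2*(-157)) + 24282) + (7084 - 92*0) = ((146 - 314) + 24282) + (7084 + 0) = (-168 + 24282) + 7084 = 24114 + 7084 = 31198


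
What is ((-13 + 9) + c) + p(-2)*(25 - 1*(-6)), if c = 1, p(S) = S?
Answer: -65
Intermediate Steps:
((-13 + 9) + c) + p(-2)*(25 - 1*(-6)) = ((-13 + 9) + 1) - 2*(25 - 1*(-6)) = (-4 + 1) - 2*(25 + 6) = -3 - 2*31 = -3 - 62 = -65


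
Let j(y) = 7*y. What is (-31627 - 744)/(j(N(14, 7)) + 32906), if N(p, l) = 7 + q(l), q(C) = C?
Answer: -32371/33004 ≈ -0.98082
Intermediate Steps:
N(p, l) = 7 + l
(-31627 - 744)/(j(N(14, 7)) + 32906) = (-31627 - 744)/(7*(7 + 7) + 32906) = -32371/(7*14 + 32906) = -32371/(98 + 32906) = -32371/33004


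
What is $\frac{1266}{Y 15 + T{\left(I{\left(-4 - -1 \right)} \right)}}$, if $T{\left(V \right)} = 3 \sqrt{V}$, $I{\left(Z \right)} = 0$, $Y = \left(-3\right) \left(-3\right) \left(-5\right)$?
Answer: $- \frac{422}{225} \approx -1.8756$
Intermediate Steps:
$Y = -45$ ($Y = 9 \left(-5\right) = -45$)
$\frac{1266}{Y 15 + T{\left(I{\left(-4 - -1 \right)} \right)}} = \frac{1266}{\left(-45\right) 15 + 3 \sqrt{0}} = \frac{1266}{-675 + 3 \cdot 0} = \frac{1266}{-675 + 0} = \frac{1266}{-675} = 1266 \left(- \frac{1}{675}\right) = - \frac{422}{225}$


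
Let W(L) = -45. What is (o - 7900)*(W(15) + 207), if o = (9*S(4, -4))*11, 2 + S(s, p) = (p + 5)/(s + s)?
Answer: -5239485/4 ≈ -1.3099e+6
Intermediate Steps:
S(s, p) = -2 + (5 + p)/(2*s) (S(s, p) = -2 + (p + 5)/(s + s) = -2 + (5 + p)/((2*s)) = -2 + (5 + p)*(1/(2*s)) = -2 + (5 + p)/(2*s))
o = -1485/8 (o = (9*((½)*(5 - 4 - 4*4)/4))*11 = (9*((½)*(¼)*(5 - 4 - 16)))*11 = (9*((½)*(¼)*(-15)))*11 = (9*(-15/8))*11 = -135/8*11 = -1485/8 ≈ -185.63)
(o - 7900)*(W(15) + 207) = (-1485/8 - 7900)*(-45 + 207) = -64685/8*162 = -5239485/4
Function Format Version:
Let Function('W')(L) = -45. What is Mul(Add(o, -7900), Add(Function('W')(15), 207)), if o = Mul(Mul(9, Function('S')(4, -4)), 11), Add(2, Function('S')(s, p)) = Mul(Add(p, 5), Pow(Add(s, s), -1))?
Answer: Rational(-5239485, 4) ≈ -1.3099e+6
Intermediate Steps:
Function('S')(s, p) = Add(-2, Mul(Rational(1, 2), Pow(s, -1), Add(5, p))) (Function('S')(s, p) = Add(-2, Mul(Add(p, 5), Pow(Add(s, s), -1))) = Add(-2, Mul(Add(5, p), Pow(Mul(2, s), -1))) = Add(-2, Mul(Add(5, p), Mul(Rational(1, 2), Pow(s, -1)))) = Add(-2, Mul(Rational(1, 2), Pow(s, -1), Add(5, p))))
o = Rational(-1485, 8) (o = Mul(Mul(9, Mul(Rational(1, 2), Pow(4, -1), Add(5, -4, Mul(-4, 4)))), 11) = Mul(Mul(9, Mul(Rational(1, 2), Rational(1, 4), Add(5, -4, -16))), 11) = Mul(Mul(9, Mul(Rational(1, 2), Rational(1, 4), -15)), 11) = Mul(Mul(9, Rational(-15, 8)), 11) = Mul(Rational(-135, 8), 11) = Rational(-1485, 8) ≈ -185.63)
Mul(Add(o, -7900), Add(Function('W')(15), 207)) = Mul(Add(Rational(-1485, 8), -7900), Add(-45, 207)) = Mul(Rational(-64685, 8), 162) = Rational(-5239485, 4)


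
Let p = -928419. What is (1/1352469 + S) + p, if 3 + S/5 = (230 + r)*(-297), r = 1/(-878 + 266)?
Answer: -6870442835075/5409876 ≈ -1.2700e+6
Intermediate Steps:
r = -1/612 (r = 1/(-612) = -1/612 ≈ -0.0016340)
S = -23226255/68 (S = -15 + 5*((230 - 1/612)*(-297)) = -15 + 5*((140759/612)*(-297)) = -15 + 5*(-4645047/68) = -15 - 23225235/68 = -23226255/68 ≈ -3.4156e+5)
(1/1352469 + S) + p = (1/1352469 - 23226255/68) - 928419 = -1847811169031/5409876 - 928419 = -6870442835075/5409876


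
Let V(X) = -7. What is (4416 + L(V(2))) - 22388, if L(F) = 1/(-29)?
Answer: -521189/29 ≈ -17972.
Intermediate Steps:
L(F) = -1/29
(4416 + L(V(2))) - 22388 = (4416 - 1/29) - 22388 = 128063/29 - 22388 = -521189/29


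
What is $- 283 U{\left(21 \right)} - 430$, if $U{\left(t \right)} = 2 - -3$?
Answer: $-1845$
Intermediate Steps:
$U{\left(t \right)} = 5$ ($U{\left(t \right)} = 2 + 3 = 5$)
$- 283 U{\left(21 \right)} - 430 = \left(-283\right) 5 - 430 = -1415 - 430 = -1845$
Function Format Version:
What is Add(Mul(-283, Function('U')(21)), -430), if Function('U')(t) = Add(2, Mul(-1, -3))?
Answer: -1845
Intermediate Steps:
Function('U')(t) = 5 (Function('U')(t) = Add(2, 3) = 5)
Add(Mul(-283, Function('U')(21)), -430) = Add(Mul(-283, 5), -430) = Add(-1415, -430) = -1845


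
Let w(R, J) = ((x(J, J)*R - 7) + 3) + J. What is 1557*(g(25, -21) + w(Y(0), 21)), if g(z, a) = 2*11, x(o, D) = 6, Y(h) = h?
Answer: 60723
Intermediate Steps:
g(z, a) = 22
w(R, J) = -4 + J + 6*R (w(R, J) = ((6*R - 7) + 3) + J = ((-7 + 6*R) + 3) + J = (-4 + 6*R) + J = -4 + J + 6*R)
1557*(g(25, -21) + w(Y(0), 21)) = 1557*(22 + (-4 + 21 + 6*0)) = 1557*(22 + (-4 + 21 + 0)) = 1557*(22 + 17) = 1557*39 = 60723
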